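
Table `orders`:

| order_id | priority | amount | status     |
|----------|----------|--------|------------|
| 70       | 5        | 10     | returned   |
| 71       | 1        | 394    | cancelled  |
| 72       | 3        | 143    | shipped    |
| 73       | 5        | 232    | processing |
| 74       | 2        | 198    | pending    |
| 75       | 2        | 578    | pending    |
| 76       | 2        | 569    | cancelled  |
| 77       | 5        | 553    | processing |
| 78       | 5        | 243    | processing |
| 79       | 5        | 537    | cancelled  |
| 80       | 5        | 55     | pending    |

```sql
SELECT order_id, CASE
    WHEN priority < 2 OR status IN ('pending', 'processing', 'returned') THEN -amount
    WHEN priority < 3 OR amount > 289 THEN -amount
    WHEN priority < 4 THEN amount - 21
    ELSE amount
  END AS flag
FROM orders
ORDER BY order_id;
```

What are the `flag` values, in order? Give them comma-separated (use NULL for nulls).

-10, -394, 122, -232, -198, -578, -569, -553, -243, -537, -55

order_id=70: priority < 2 OR status IN ('pending', 'processing', 'returned') → -10
order_id=71: priority < 2 OR status IN ('pending', 'processing', 'returned') → -394
order_id=72: priority < 4 → 122
order_id=73: priority < 2 OR status IN ('pending', 'processing', 'returned') → -232
order_id=74: priority < 2 OR status IN ('pending', 'processing', 'returned') → -198
order_id=75: priority < 2 OR status IN ('pending', 'processing', 'returned') → -578
order_id=76: priority < 3 OR amount > 289 → -569
order_id=77: priority < 2 OR status IN ('pending', 'processing', 'returned') → -553
order_id=78: priority < 2 OR status IN ('pending', 'processing', 'returned') → -243
order_id=79: priority < 3 OR amount > 289 → -537
order_id=80: priority < 2 OR status IN ('pending', 'processing', 'returned') → -55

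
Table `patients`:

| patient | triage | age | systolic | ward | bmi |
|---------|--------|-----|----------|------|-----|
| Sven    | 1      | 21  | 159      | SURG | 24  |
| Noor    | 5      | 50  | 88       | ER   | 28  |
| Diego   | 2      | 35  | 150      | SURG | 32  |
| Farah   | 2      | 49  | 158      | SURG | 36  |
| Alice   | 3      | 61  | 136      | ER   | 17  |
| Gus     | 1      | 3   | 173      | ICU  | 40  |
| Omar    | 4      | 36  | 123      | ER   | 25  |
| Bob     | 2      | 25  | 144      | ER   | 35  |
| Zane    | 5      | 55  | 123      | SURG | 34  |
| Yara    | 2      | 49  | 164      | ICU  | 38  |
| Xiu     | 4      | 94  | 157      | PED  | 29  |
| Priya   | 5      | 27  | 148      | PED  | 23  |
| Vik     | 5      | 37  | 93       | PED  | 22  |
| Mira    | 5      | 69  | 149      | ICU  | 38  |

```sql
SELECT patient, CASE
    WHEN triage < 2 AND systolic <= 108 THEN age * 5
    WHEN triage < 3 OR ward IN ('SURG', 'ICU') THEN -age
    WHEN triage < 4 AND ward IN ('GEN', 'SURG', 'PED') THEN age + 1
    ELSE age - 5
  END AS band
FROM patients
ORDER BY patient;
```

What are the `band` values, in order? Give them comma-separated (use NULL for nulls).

56, -25, -35, -49, -3, -69, 45, 31, 22, -21, 32, 89, -49, -55

patient=Alice: ELSE → 56
patient=Bob: triage < 3 OR ward IN ('SURG', 'ICU') → -25
patient=Diego: triage < 3 OR ward IN ('SURG', 'ICU') → -35
patient=Farah: triage < 3 OR ward IN ('SURG', 'ICU') → -49
patient=Gus: triage < 3 OR ward IN ('SURG', 'ICU') → -3
patient=Mira: triage < 3 OR ward IN ('SURG', 'ICU') → -69
patient=Noor: ELSE → 45
patient=Omar: ELSE → 31
patient=Priya: ELSE → 22
patient=Sven: triage < 3 OR ward IN ('SURG', 'ICU') → -21
patient=Vik: ELSE → 32
patient=Xiu: ELSE → 89
patient=Yara: triage < 3 OR ward IN ('SURG', 'ICU') → -49
patient=Zane: triage < 3 OR ward IN ('SURG', 'ICU') → -55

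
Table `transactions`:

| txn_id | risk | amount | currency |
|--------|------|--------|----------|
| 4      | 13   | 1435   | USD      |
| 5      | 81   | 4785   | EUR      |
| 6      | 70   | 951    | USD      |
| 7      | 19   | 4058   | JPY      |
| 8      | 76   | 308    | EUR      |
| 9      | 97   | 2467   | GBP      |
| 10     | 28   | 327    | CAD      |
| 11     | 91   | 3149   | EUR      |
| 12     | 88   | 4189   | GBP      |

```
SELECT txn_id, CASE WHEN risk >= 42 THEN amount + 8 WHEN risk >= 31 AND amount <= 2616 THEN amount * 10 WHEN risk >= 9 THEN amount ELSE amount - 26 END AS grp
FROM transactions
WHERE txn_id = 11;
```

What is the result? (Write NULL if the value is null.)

3157

txn_id = 11: risk=91, amount=3149, currency=EUR.
risk >= 42 → true → 3157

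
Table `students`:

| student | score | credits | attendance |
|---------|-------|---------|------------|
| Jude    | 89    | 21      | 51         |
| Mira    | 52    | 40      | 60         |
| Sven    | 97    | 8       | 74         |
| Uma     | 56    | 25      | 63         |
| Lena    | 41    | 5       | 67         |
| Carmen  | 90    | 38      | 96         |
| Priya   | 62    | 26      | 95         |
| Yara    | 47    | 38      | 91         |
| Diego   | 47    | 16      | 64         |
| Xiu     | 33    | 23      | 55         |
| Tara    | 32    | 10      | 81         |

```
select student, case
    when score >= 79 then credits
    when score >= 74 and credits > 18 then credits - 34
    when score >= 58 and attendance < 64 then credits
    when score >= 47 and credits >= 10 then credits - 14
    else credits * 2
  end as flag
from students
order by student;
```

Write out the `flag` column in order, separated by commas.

38, 2, 21, 10, 26, 12, 8, 20, 11, 46, 24

student=Carmen: score >= 79 → 38
student=Diego: score >= 47 and credits >= 10 → 2
student=Jude: score >= 79 → 21
student=Lena: ELSE → 10
student=Mira: score >= 47 and credits >= 10 → 26
student=Priya: score >= 47 and credits >= 10 → 12
student=Sven: score >= 79 → 8
student=Tara: ELSE → 20
student=Uma: score >= 47 and credits >= 10 → 11
student=Xiu: ELSE → 46
student=Yara: score >= 47 and credits >= 10 → 24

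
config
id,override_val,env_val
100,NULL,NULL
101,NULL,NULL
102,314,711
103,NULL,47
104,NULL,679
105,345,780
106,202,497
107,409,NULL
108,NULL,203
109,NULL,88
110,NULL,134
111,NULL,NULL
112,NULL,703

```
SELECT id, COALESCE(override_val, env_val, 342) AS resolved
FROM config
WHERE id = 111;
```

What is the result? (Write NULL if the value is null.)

id = 111: override_val=NULL, env_val=NULL.
override_val=NULL, env_val=NULL, → literal 342 → 342

342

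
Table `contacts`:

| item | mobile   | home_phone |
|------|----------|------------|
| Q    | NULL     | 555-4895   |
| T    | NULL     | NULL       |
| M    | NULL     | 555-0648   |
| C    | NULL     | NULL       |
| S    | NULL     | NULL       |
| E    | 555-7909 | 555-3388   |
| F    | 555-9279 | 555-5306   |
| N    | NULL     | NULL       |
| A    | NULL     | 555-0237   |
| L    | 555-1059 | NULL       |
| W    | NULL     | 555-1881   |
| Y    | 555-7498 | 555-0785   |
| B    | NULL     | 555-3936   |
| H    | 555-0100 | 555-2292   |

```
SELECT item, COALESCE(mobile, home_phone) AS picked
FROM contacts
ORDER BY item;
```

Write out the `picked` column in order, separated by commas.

item=A: mobile=NULL, home_phone=555-0237 → 555-0237
item=B: mobile=NULL, home_phone=555-3936 → 555-3936
item=C: mobile=NULL, home_phone=NULL (all NULL) → NULL
item=E: mobile=555-7909 → 555-7909
item=F: mobile=555-9279 → 555-9279
item=H: mobile=555-0100 → 555-0100
item=L: mobile=555-1059 → 555-1059
item=M: mobile=NULL, home_phone=555-0648 → 555-0648
item=N: mobile=NULL, home_phone=NULL (all NULL) → NULL
item=Q: mobile=NULL, home_phone=555-4895 → 555-4895
item=S: mobile=NULL, home_phone=NULL (all NULL) → NULL
item=T: mobile=NULL, home_phone=NULL (all NULL) → NULL
item=W: mobile=NULL, home_phone=555-1881 → 555-1881
item=Y: mobile=555-7498 → 555-7498

555-0237, 555-3936, NULL, 555-7909, 555-9279, 555-0100, 555-1059, 555-0648, NULL, 555-4895, NULL, NULL, 555-1881, 555-7498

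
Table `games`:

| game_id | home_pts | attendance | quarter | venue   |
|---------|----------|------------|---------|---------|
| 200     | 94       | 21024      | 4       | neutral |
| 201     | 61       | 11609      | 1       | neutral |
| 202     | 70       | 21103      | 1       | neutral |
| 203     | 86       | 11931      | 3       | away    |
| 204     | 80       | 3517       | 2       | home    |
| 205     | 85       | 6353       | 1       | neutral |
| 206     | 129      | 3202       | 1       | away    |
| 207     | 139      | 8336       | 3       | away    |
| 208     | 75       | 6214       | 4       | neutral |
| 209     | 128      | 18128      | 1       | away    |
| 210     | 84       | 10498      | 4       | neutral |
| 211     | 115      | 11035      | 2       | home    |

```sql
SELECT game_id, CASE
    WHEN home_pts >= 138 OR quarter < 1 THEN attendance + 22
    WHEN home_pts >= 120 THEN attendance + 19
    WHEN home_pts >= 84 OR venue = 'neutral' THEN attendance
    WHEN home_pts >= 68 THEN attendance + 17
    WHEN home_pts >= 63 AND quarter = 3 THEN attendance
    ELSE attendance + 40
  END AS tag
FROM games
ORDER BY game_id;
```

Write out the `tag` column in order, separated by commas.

21024, 11609, 21103, 11931, 3534, 6353, 3221, 8358, 6214, 18147, 10498, 11035

game_id=200: home_pts >= 84 OR venue = 'neutral' → 21024
game_id=201: home_pts >= 84 OR venue = 'neutral' → 11609
game_id=202: home_pts >= 84 OR venue = 'neutral' → 21103
game_id=203: home_pts >= 84 OR venue = 'neutral' → 11931
game_id=204: home_pts >= 68 → 3534
game_id=205: home_pts >= 84 OR venue = 'neutral' → 6353
game_id=206: home_pts >= 120 → 3221
game_id=207: home_pts >= 138 OR quarter < 1 → 8358
game_id=208: home_pts >= 84 OR venue = 'neutral' → 6214
game_id=209: home_pts >= 120 → 18147
game_id=210: home_pts >= 84 OR venue = 'neutral' → 10498
game_id=211: home_pts >= 84 OR venue = 'neutral' → 11035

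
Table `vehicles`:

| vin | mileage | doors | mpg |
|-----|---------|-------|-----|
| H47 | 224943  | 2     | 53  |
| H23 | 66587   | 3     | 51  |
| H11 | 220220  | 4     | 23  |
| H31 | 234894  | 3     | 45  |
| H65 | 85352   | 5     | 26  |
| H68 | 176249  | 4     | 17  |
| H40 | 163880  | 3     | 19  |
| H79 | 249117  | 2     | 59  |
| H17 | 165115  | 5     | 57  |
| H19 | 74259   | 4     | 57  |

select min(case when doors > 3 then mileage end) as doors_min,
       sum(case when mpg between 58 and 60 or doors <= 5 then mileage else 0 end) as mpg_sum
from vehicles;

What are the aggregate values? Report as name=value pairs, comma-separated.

[doors_min: doors > 3]
vin=H47: ✗
vin=H23: ✗
vin=H11: ✓ → 220220
vin=H31: ✗
vin=H65: ✓ → 85352
vin=H68: ✓ → 176249
vin=H40: ✗
vin=H79: ✗
vin=H17: ✓ → 165115
vin=H19: ✓ → 74259
doors_min = MIN(220220, 85352, 176249, 165115, 74259) = 74259
—
[mpg_sum: mpg between 58 and 60 or doors <= 5]
vin=H47: ✓ → 224943
vin=H23: ✓ → 66587
vin=H11: ✓ → 220220
vin=H31: ✓ → 234894
vin=H65: ✓ → 85352
vin=H68: ✓ → 176249
vin=H40: ✓ → 163880
vin=H79: ✓ → 249117
vin=H17: ✓ → 165115
vin=H19: ✓ → 74259
mpg_sum = 224943 + 66587 + 220220 + 234894 + 85352 + 176249 + 163880 + 249117 + 165115 + 74259 = 1660616

doors_min=74259, mpg_sum=1660616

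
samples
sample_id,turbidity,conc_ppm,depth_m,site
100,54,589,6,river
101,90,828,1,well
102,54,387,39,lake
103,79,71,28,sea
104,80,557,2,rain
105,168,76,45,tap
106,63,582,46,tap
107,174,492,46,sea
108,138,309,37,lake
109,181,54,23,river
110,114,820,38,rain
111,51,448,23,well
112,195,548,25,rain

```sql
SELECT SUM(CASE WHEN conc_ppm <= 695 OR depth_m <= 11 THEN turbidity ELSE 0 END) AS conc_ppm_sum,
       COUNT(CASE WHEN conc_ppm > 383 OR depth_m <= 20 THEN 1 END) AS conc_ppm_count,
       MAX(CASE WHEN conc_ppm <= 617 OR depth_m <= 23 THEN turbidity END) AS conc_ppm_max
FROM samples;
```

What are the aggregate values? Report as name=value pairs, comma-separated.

[conc_ppm_sum: conc_ppm <= 695 OR depth_m <= 11]
sample_id=100: ✓ → 54
sample_id=101: ✓ → 90
sample_id=102: ✓ → 54
sample_id=103: ✓ → 79
sample_id=104: ✓ → 80
sample_id=105: ✓ → 168
sample_id=106: ✓ → 63
sample_id=107: ✓ → 174
sample_id=108: ✓ → 138
sample_id=109: ✓ → 181
sample_id=110: ✗
sample_id=111: ✓ → 51
sample_id=112: ✓ → 195
conc_ppm_sum = 54 + 90 + 54 + 79 + 80 + 168 + 63 + 174 + 138 + 181 + 51 + 195 = 1327
—
[conc_ppm_count: conc_ppm > 383 OR depth_m <= 20]
sample_id=100: ✓ → 1
sample_id=101: ✓ → 1
sample_id=102: ✓ → 1
sample_id=103: ✗
sample_id=104: ✓ → 1
sample_id=105: ✗
sample_id=106: ✓ → 1
sample_id=107: ✓ → 1
sample_id=108: ✗
sample_id=109: ✗
sample_id=110: ✓ → 1
sample_id=111: ✓ → 1
sample_id=112: ✓ → 1
conc_ppm_count = COUNT(1, 1, 1, 1, 1, 1, 1, 1, 1) = 9
—
[conc_ppm_max: conc_ppm <= 617 OR depth_m <= 23]
sample_id=100: ✓ → 54
sample_id=101: ✓ → 90
sample_id=102: ✓ → 54
sample_id=103: ✓ → 79
sample_id=104: ✓ → 80
sample_id=105: ✓ → 168
sample_id=106: ✓ → 63
sample_id=107: ✓ → 174
sample_id=108: ✓ → 138
sample_id=109: ✓ → 181
sample_id=110: ✗
sample_id=111: ✓ → 51
sample_id=112: ✓ → 195
conc_ppm_max = MAX(54, 90, 54, 79, 80, 168, 63, 174, 138, 181, 51, 195) = 195

conc_ppm_sum=1327, conc_ppm_count=9, conc_ppm_max=195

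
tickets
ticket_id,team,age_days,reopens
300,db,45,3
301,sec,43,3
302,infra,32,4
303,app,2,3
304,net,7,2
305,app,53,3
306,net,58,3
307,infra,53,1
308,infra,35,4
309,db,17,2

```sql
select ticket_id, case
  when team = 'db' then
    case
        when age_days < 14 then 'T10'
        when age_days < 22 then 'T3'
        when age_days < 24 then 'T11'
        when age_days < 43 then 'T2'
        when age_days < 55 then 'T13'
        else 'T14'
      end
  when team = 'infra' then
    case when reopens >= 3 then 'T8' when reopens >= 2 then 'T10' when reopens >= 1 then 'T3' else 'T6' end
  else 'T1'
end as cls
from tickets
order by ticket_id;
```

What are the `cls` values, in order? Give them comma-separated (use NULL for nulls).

T13, T1, T8, T1, T1, T1, T1, T3, T8, T3

ticket_id=300: team='db' → inner[age_days < 55] → T13
ticket_id=301: team='sec' → outer ELSE → T1
ticket_id=302: team='infra' → inner[reopens >= 3] → T8
ticket_id=303: team='app' → outer ELSE → T1
ticket_id=304: team='net' → outer ELSE → T1
ticket_id=305: team='app' → outer ELSE → T1
ticket_id=306: team='net' → outer ELSE → T1
ticket_id=307: team='infra' → inner[reopens >= 1] → T3
ticket_id=308: team='infra' → inner[reopens >= 3] → T8
ticket_id=309: team='db' → inner[age_days < 22] → T3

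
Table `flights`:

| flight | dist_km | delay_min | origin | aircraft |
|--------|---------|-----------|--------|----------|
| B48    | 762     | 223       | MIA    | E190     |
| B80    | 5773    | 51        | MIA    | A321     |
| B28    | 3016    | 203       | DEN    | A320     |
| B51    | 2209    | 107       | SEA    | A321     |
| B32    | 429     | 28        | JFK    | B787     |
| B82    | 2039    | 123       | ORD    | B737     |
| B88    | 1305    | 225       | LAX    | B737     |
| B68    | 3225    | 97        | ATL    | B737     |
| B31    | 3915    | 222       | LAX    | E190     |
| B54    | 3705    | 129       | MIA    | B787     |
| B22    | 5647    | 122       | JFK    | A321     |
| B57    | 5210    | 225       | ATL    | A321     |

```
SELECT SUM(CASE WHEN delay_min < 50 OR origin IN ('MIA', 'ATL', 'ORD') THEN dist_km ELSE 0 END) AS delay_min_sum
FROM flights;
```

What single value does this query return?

flight=B48: ✓ → 762
flight=B80: ✓ → 5773
flight=B28: ✗
flight=B51: ✗
flight=B32: ✓ → 429
flight=B82: ✓ → 2039
flight=B88: ✗
flight=B68: ✓ → 3225
flight=B31: ✗
flight=B54: ✓ → 3705
flight=B22: ✗
flight=B57: ✓ → 5210
delay_min_sum = 762 + 5773 + 429 + 2039 + 3225 + 3705 + 5210 = 21143

21143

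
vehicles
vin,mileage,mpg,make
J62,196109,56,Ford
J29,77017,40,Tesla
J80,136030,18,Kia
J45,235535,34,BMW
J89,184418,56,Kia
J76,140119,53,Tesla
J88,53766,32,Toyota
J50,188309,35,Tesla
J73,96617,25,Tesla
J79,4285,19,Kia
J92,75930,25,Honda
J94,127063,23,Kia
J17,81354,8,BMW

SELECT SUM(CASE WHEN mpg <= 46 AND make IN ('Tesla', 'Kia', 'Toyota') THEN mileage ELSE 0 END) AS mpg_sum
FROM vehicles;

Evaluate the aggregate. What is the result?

vin=J62: ✗
vin=J29: ✓ → 77017
vin=J80: ✓ → 136030
vin=J45: ✗
vin=J89: ✗
vin=J76: ✗
vin=J88: ✓ → 53766
vin=J50: ✓ → 188309
vin=J73: ✓ → 96617
vin=J79: ✓ → 4285
vin=J92: ✗
vin=J94: ✓ → 127063
vin=J17: ✗
mpg_sum = 77017 + 136030 + 53766 + 188309 + 96617 + 4285 + 127063 = 683087

683087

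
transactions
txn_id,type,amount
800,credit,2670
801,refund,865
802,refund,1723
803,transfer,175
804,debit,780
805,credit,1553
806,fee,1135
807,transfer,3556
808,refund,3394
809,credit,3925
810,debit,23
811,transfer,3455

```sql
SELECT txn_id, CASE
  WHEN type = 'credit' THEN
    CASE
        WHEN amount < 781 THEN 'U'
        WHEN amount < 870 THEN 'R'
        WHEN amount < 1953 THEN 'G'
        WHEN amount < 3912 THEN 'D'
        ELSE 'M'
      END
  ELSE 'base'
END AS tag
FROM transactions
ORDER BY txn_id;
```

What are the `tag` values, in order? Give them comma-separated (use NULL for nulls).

txn_id=800: type='credit' → inner[amount < 3912] → D
txn_id=801: type='refund' → outer ELSE → base
txn_id=802: type='refund' → outer ELSE → base
txn_id=803: type='transfer' → outer ELSE → base
txn_id=804: type='debit' → outer ELSE → base
txn_id=805: type='credit' → inner[amount < 1953] → G
txn_id=806: type='fee' → outer ELSE → base
txn_id=807: type='transfer' → outer ELSE → base
txn_id=808: type='refund' → outer ELSE → base
txn_id=809: type='credit' → inner[ELSE] → M
txn_id=810: type='debit' → outer ELSE → base
txn_id=811: type='transfer' → outer ELSE → base

D, base, base, base, base, G, base, base, base, M, base, base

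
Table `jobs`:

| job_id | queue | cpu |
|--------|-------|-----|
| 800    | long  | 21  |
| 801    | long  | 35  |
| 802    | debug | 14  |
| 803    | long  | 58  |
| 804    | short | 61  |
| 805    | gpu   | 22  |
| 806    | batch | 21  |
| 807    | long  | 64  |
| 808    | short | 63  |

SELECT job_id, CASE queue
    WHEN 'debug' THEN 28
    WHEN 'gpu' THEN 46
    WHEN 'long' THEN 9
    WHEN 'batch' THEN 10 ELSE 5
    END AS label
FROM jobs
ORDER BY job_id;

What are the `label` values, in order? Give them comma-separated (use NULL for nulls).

job_id=800: queue='long' → 9
job_id=801: queue='long' → 9
job_id=802: queue='debug' → 28
job_id=803: queue='long' → 9
job_id=804: ELSE → 5
job_id=805: queue='gpu' → 46
job_id=806: queue='batch' → 10
job_id=807: queue='long' → 9
job_id=808: ELSE → 5

9, 9, 28, 9, 5, 46, 10, 9, 5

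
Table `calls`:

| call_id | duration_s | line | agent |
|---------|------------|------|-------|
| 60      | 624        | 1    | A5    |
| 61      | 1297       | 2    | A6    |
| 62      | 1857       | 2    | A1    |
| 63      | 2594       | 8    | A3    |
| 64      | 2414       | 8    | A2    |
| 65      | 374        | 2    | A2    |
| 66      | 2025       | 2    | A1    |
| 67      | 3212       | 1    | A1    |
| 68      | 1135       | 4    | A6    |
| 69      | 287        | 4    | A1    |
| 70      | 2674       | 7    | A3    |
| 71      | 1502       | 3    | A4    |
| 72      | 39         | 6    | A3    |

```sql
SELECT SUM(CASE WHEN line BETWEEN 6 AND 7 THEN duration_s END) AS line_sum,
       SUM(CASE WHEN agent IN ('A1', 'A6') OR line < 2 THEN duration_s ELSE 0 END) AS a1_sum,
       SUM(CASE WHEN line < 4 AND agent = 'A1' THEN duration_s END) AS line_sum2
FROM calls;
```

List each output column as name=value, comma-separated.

line_sum=2713, a1_sum=10437, line_sum2=7094

[line_sum: line BETWEEN 6 AND 7]
call_id=60: ✗
call_id=61: ✗
call_id=62: ✗
call_id=63: ✗
call_id=64: ✗
call_id=65: ✗
call_id=66: ✗
call_id=67: ✗
call_id=68: ✗
call_id=69: ✗
call_id=70: ✓ → 2674
call_id=71: ✗
call_id=72: ✓ → 39
line_sum = 2674 + 39 = 2713
—
[a1_sum: agent IN ('A1', 'A6') OR line < 2]
call_id=60: ✓ → 624
call_id=61: ✓ → 1297
call_id=62: ✓ → 1857
call_id=63: ✗
call_id=64: ✗
call_id=65: ✗
call_id=66: ✓ → 2025
call_id=67: ✓ → 3212
call_id=68: ✓ → 1135
call_id=69: ✓ → 287
call_id=70: ✗
call_id=71: ✗
call_id=72: ✗
a1_sum = 624 + 1297 + 1857 + 2025 + 3212 + 1135 + 287 = 10437
—
[line_sum2: line < 4 AND agent = 'A1']
call_id=60: ✗
call_id=61: ✗
call_id=62: ✓ → 1857
call_id=63: ✗
call_id=64: ✗
call_id=65: ✗
call_id=66: ✓ → 2025
call_id=67: ✓ → 3212
call_id=68: ✗
call_id=69: ✗
call_id=70: ✗
call_id=71: ✗
call_id=72: ✗
line_sum2 = 1857 + 2025 + 3212 = 7094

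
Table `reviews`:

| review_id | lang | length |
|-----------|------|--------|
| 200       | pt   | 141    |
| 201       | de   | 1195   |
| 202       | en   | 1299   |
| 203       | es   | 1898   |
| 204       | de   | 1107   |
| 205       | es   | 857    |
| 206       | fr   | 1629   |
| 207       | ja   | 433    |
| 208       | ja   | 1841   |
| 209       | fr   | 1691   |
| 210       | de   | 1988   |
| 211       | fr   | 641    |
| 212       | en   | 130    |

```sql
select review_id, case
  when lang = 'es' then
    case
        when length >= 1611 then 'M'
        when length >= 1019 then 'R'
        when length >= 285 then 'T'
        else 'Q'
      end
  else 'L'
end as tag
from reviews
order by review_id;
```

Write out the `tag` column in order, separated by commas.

L, L, L, M, L, T, L, L, L, L, L, L, L

review_id=200: lang='pt' → outer ELSE → L
review_id=201: lang='de' → outer ELSE → L
review_id=202: lang='en' → outer ELSE → L
review_id=203: lang='es' → inner[length >= 1611] → M
review_id=204: lang='de' → outer ELSE → L
review_id=205: lang='es' → inner[length >= 285] → T
review_id=206: lang='fr' → outer ELSE → L
review_id=207: lang='ja' → outer ELSE → L
review_id=208: lang='ja' → outer ELSE → L
review_id=209: lang='fr' → outer ELSE → L
review_id=210: lang='de' → outer ELSE → L
review_id=211: lang='fr' → outer ELSE → L
review_id=212: lang='en' → outer ELSE → L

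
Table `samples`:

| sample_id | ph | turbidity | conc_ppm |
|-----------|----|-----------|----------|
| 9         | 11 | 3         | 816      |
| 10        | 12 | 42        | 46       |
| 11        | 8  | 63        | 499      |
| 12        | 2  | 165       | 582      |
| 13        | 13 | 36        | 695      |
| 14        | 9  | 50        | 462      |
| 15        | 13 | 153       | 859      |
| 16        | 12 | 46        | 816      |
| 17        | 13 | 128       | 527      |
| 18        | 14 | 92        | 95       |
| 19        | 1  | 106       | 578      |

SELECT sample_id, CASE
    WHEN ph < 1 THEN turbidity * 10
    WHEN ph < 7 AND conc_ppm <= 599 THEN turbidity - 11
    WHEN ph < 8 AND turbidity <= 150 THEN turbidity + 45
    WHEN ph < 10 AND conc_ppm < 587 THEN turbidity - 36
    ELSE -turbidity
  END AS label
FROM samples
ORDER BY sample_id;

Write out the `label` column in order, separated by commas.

sample_id=9: ELSE → -3
sample_id=10: ELSE → -42
sample_id=11: ph < 10 AND conc_ppm < 587 → 27
sample_id=12: ph < 7 AND conc_ppm <= 599 → 154
sample_id=13: ELSE → -36
sample_id=14: ph < 10 AND conc_ppm < 587 → 14
sample_id=15: ELSE → -153
sample_id=16: ELSE → -46
sample_id=17: ELSE → -128
sample_id=18: ELSE → -92
sample_id=19: ph < 7 AND conc_ppm <= 599 → 95

-3, -42, 27, 154, -36, 14, -153, -46, -128, -92, 95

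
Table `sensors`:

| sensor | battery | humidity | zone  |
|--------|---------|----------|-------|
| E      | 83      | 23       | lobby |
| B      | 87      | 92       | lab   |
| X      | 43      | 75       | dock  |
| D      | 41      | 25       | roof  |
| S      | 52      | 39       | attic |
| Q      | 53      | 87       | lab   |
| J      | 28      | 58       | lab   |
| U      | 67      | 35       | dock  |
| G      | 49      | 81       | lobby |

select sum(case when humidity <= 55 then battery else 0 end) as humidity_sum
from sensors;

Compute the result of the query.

243

sensor=E: ✓ → 83
sensor=B: ✗
sensor=X: ✗
sensor=D: ✓ → 41
sensor=S: ✓ → 52
sensor=Q: ✗
sensor=J: ✗
sensor=U: ✓ → 67
sensor=G: ✗
humidity_sum = 83 + 41 + 52 + 67 = 243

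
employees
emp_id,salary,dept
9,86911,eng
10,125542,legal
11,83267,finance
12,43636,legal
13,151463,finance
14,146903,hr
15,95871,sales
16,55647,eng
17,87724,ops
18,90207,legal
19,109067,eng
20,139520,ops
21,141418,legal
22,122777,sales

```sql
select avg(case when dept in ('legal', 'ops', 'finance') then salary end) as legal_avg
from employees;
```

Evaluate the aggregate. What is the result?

emp_id=9: ✗
emp_id=10: ✓ → 125542
emp_id=11: ✓ → 83267
emp_id=12: ✓ → 43636
emp_id=13: ✓ → 151463
emp_id=14: ✗
emp_id=15: ✗
emp_id=16: ✗
emp_id=17: ✓ → 87724
emp_id=18: ✓ → 90207
emp_id=19: ✗
emp_id=20: ✓ → 139520
emp_id=21: ✓ → 141418
emp_id=22: ✗
legal_avg = (125542 + 83267 + 43636 + 151463 + 87724 + 90207 + 139520 + 141418) / 8 = 107847.125

107847.125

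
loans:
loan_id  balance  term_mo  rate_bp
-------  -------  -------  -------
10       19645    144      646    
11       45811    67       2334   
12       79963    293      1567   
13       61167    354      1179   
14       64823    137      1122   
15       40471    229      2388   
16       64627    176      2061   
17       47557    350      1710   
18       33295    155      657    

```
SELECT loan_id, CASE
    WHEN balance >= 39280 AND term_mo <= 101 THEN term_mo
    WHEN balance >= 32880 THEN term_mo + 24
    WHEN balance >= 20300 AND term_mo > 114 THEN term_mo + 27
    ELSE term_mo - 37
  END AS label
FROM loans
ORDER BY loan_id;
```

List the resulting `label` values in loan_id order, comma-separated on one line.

107, 67, 317, 378, 161, 253, 200, 374, 179

loan_id=10: ELSE → 107
loan_id=11: balance >= 39280 AND term_mo <= 101 → 67
loan_id=12: balance >= 32880 → 317
loan_id=13: balance >= 32880 → 378
loan_id=14: balance >= 32880 → 161
loan_id=15: balance >= 32880 → 253
loan_id=16: balance >= 32880 → 200
loan_id=17: balance >= 32880 → 374
loan_id=18: balance >= 32880 → 179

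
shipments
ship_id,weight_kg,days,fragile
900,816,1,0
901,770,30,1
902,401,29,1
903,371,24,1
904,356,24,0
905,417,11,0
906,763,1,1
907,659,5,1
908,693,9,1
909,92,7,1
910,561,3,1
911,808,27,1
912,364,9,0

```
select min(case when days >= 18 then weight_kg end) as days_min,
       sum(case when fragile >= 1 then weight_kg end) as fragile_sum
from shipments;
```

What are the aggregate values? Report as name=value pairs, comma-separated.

days_min=356, fragile_sum=5118

[days_min: days >= 18]
ship_id=900: ✗
ship_id=901: ✓ → 770
ship_id=902: ✓ → 401
ship_id=903: ✓ → 371
ship_id=904: ✓ → 356
ship_id=905: ✗
ship_id=906: ✗
ship_id=907: ✗
ship_id=908: ✗
ship_id=909: ✗
ship_id=910: ✗
ship_id=911: ✓ → 808
ship_id=912: ✗
days_min = MIN(770, 401, 371, 356, 808) = 356
—
[fragile_sum: fragile >= 1]
ship_id=900: ✗
ship_id=901: ✓ → 770
ship_id=902: ✓ → 401
ship_id=903: ✓ → 371
ship_id=904: ✗
ship_id=905: ✗
ship_id=906: ✓ → 763
ship_id=907: ✓ → 659
ship_id=908: ✓ → 693
ship_id=909: ✓ → 92
ship_id=910: ✓ → 561
ship_id=911: ✓ → 808
ship_id=912: ✗
fragile_sum = 770 + 401 + 371 + 763 + 659 + 693 + 92 + 561 + 808 = 5118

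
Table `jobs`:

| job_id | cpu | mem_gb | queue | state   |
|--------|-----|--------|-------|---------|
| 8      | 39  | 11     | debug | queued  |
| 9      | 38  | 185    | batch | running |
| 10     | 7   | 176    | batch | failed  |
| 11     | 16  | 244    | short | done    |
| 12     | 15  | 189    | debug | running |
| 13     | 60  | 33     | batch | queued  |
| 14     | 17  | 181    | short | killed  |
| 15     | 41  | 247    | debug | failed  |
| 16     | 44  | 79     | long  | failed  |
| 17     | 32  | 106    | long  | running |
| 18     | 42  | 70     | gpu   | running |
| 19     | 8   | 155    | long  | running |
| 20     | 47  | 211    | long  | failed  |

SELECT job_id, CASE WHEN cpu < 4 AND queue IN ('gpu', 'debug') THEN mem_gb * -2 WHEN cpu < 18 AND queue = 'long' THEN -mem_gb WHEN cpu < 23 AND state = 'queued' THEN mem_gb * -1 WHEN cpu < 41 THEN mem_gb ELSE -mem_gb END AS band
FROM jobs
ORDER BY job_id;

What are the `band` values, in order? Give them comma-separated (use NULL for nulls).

11, 185, 176, 244, 189, -33, 181, -247, -79, 106, -70, -155, -211

job_id=8: cpu < 41 → 11
job_id=9: cpu < 41 → 185
job_id=10: cpu < 41 → 176
job_id=11: cpu < 41 → 244
job_id=12: cpu < 41 → 189
job_id=13: ELSE → -33
job_id=14: cpu < 41 → 181
job_id=15: ELSE → -247
job_id=16: ELSE → -79
job_id=17: cpu < 41 → 106
job_id=18: ELSE → -70
job_id=19: cpu < 18 AND queue = 'long' → -155
job_id=20: ELSE → -211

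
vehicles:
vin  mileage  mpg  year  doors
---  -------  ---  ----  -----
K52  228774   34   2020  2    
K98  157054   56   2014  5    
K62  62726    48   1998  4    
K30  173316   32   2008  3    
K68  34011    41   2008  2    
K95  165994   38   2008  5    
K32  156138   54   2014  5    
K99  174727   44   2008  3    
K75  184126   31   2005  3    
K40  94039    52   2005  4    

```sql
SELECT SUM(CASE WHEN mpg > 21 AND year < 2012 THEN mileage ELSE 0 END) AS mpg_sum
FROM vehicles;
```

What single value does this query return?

vin=K52: ✗
vin=K98: ✗
vin=K62: ✓ → 62726
vin=K30: ✓ → 173316
vin=K68: ✓ → 34011
vin=K95: ✓ → 165994
vin=K32: ✗
vin=K99: ✓ → 174727
vin=K75: ✓ → 184126
vin=K40: ✓ → 94039
mpg_sum = 62726 + 173316 + 34011 + 165994 + 174727 + 184126 + 94039 = 888939

888939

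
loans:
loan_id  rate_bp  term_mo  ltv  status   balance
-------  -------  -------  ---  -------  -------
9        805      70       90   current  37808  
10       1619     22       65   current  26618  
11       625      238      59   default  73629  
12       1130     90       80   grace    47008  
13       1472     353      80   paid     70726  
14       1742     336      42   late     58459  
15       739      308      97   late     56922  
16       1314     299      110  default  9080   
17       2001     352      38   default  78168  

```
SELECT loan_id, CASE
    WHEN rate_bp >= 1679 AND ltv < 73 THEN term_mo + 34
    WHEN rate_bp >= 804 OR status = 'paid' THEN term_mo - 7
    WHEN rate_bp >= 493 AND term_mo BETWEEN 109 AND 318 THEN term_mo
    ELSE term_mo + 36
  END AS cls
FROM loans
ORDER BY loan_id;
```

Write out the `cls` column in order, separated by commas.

63, 15, 238, 83, 346, 370, 308, 292, 386

loan_id=9: rate_bp >= 804 OR status = 'paid' → 63
loan_id=10: rate_bp >= 804 OR status = 'paid' → 15
loan_id=11: rate_bp >= 493 AND term_mo BETWEEN 109 AND 318 → 238
loan_id=12: rate_bp >= 804 OR status = 'paid' → 83
loan_id=13: rate_bp >= 804 OR status = 'paid' → 346
loan_id=14: rate_bp >= 1679 AND ltv < 73 → 370
loan_id=15: rate_bp >= 493 AND term_mo BETWEEN 109 AND 318 → 308
loan_id=16: rate_bp >= 804 OR status = 'paid' → 292
loan_id=17: rate_bp >= 1679 AND ltv < 73 → 386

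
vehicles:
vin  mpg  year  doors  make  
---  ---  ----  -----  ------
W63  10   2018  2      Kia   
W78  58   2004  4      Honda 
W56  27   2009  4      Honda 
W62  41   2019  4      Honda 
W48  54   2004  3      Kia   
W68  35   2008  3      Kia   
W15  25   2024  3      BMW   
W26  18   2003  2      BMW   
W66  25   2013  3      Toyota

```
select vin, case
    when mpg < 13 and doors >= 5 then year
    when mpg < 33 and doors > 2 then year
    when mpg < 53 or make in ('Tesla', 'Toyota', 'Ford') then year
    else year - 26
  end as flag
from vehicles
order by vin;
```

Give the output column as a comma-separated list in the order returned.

2024, 2003, 1978, 2009, 2019, 2018, 2013, 2008, 1978

vin=W15: mpg < 33 and doors > 2 → 2024
vin=W26: mpg < 53 or make in ('Tesla', 'Toyota', 'Ford') → 2003
vin=W48: ELSE → 1978
vin=W56: mpg < 33 and doors > 2 → 2009
vin=W62: mpg < 53 or make in ('Tesla', 'Toyota', 'Ford') → 2019
vin=W63: mpg < 53 or make in ('Tesla', 'Toyota', 'Ford') → 2018
vin=W66: mpg < 33 and doors > 2 → 2013
vin=W68: mpg < 53 or make in ('Tesla', 'Toyota', 'Ford') → 2008
vin=W78: ELSE → 1978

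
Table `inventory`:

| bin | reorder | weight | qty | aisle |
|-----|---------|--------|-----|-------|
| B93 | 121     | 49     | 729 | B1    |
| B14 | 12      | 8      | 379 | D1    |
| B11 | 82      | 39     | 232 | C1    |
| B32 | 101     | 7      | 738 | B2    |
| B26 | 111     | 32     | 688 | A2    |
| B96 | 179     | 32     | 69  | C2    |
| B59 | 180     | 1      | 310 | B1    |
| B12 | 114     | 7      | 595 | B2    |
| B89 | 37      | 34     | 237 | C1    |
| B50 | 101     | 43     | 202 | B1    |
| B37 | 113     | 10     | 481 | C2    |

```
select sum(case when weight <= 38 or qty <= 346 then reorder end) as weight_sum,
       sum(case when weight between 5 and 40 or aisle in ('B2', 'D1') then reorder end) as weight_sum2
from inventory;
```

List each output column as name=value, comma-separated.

[weight_sum: weight <= 38 or qty <= 346]
bin=B93: ✗
bin=B14: ✓ → 12
bin=B11: ✓ → 82
bin=B32: ✓ → 101
bin=B26: ✓ → 111
bin=B96: ✓ → 179
bin=B59: ✓ → 180
bin=B12: ✓ → 114
bin=B89: ✓ → 37
bin=B50: ✓ → 101
bin=B37: ✓ → 113
weight_sum = 12 + 82 + 101 + 111 + 179 + 180 + 114 + 37 + 101 + 113 = 1030
—
[weight_sum2: weight between 5 and 40 or aisle in ('B2', 'D1')]
bin=B93: ✗
bin=B14: ✓ → 12
bin=B11: ✓ → 82
bin=B32: ✓ → 101
bin=B26: ✓ → 111
bin=B96: ✓ → 179
bin=B59: ✗
bin=B12: ✓ → 114
bin=B89: ✓ → 37
bin=B50: ✗
bin=B37: ✓ → 113
weight_sum2 = 12 + 82 + 101 + 111 + 179 + 114 + 37 + 113 = 749

weight_sum=1030, weight_sum2=749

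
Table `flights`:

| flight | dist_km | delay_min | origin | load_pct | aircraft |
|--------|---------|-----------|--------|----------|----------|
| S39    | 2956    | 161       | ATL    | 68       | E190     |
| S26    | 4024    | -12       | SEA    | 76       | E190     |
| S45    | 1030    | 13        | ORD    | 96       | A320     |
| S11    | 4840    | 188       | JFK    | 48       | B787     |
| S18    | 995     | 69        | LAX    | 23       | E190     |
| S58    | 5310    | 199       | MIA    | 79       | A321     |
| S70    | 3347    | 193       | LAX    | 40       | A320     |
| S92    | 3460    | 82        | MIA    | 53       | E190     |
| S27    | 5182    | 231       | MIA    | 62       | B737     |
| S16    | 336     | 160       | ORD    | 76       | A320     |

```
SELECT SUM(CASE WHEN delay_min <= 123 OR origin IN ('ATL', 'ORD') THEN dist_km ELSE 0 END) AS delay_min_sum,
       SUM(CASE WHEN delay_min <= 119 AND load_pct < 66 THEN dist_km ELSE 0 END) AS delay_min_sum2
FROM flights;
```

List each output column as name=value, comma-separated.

[delay_min_sum: delay_min <= 123 OR origin IN ('ATL', 'ORD')]
flight=S39: ✓ → 2956
flight=S26: ✓ → 4024
flight=S45: ✓ → 1030
flight=S11: ✗
flight=S18: ✓ → 995
flight=S58: ✗
flight=S70: ✗
flight=S92: ✓ → 3460
flight=S27: ✗
flight=S16: ✓ → 336
delay_min_sum = 2956 + 4024 + 1030 + 995 + 3460 + 336 = 12801
—
[delay_min_sum2: delay_min <= 119 AND load_pct < 66]
flight=S39: ✗
flight=S26: ✗
flight=S45: ✗
flight=S11: ✗
flight=S18: ✓ → 995
flight=S58: ✗
flight=S70: ✗
flight=S92: ✓ → 3460
flight=S27: ✗
flight=S16: ✗
delay_min_sum2 = 995 + 3460 = 4455

delay_min_sum=12801, delay_min_sum2=4455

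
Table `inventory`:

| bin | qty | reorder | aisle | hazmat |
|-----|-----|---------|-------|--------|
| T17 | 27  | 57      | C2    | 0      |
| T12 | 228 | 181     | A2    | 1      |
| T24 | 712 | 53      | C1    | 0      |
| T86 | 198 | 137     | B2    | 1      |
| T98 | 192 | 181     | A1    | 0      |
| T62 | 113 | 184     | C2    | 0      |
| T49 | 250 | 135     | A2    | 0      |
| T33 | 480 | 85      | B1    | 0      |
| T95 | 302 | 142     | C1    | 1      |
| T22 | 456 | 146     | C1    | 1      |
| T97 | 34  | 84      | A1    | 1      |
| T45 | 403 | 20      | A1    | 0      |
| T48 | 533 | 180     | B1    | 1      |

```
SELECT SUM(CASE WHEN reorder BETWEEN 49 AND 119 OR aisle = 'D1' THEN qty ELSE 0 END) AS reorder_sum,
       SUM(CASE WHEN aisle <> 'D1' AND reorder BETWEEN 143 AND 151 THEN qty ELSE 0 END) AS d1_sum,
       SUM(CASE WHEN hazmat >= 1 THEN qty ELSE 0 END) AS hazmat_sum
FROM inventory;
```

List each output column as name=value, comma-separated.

[reorder_sum: reorder BETWEEN 49 AND 119 OR aisle = 'D1']
bin=T17: ✓ → 27
bin=T12: ✗
bin=T24: ✓ → 712
bin=T86: ✗
bin=T98: ✗
bin=T62: ✗
bin=T49: ✗
bin=T33: ✓ → 480
bin=T95: ✗
bin=T22: ✗
bin=T97: ✓ → 34
bin=T45: ✗
bin=T48: ✗
reorder_sum = 27 + 712 + 480 + 34 = 1253
—
[d1_sum: aisle <> 'D1' AND reorder BETWEEN 143 AND 151]
bin=T17: ✗
bin=T12: ✗
bin=T24: ✗
bin=T86: ✗
bin=T98: ✗
bin=T62: ✗
bin=T49: ✗
bin=T33: ✗
bin=T95: ✗
bin=T22: ✓ → 456
bin=T97: ✗
bin=T45: ✗
bin=T48: ✗
d1_sum = 456
—
[hazmat_sum: hazmat >= 1]
bin=T17: ✗
bin=T12: ✓ → 228
bin=T24: ✗
bin=T86: ✓ → 198
bin=T98: ✗
bin=T62: ✗
bin=T49: ✗
bin=T33: ✗
bin=T95: ✓ → 302
bin=T22: ✓ → 456
bin=T97: ✓ → 34
bin=T45: ✗
bin=T48: ✓ → 533
hazmat_sum = 228 + 198 + 302 + 456 + 34 + 533 = 1751

reorder_sum=1253, d1_sum=456, hazmat_sum=1751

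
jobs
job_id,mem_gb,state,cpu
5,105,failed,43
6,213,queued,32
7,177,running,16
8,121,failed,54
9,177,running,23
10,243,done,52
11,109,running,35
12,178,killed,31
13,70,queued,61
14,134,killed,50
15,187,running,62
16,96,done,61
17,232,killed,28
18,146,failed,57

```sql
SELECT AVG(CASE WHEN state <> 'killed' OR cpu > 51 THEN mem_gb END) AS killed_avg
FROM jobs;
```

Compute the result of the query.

job_id=5: ✓ → 105
job_id=6: ✓ → 213
job_id=7: ✓ → 177
job_id=8: ✓ → 121
job_id=9: ✓ → 177
job_id=10: ✓ → 243
job_id=11: ✓ → 109
job_id=12: ✗
job_id=13: ✓ → 70
job_id=14: ✗
job_id=15: ✓ → 187
job_id=16: ✓ → 96
job_id=17: ✗
job_id=18: ✓ → 146
killed_avg = (105 + 213 + 177 + 121 + 177 + 243 + 109 + 70 + 187 + 96 + 146) / 11 = 149.4545454545

149.4545454545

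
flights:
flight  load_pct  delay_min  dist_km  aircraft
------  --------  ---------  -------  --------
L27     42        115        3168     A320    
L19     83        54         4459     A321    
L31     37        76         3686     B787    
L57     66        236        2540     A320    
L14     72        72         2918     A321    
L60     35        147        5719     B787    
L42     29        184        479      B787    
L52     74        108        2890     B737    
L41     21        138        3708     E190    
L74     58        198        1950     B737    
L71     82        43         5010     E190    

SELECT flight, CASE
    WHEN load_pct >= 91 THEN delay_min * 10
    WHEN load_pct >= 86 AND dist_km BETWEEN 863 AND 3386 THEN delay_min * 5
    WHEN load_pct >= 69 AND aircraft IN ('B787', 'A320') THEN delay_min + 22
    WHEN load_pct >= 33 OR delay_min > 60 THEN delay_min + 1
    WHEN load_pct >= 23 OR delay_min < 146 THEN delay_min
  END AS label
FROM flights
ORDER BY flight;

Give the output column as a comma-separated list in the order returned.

flight=L14: load_pct >= 33 OR delay_min > 60 → 73
flight=L19: load_pct >= 33 OR delay_min > 60 → 55
flight=L27: load_pct >= 33 OR delay_min > 60 → 116
flight=L31: load_pct >= 33 OR delay_min > 60 → 77
flight=L41: load_pct >= 33 OR delay_min > 60 → 139
flight=L42: load_pct >= 33 OR delay_min > 60 → 185
flight=L52: load_pct >= 33 OR delay_min > 60 → 109
flight=L57: load_pct >= 33 OR delay_min > 60 → 237
flight=L60: load_pct >= 33 OR delay_min > 60 → 148
flight=L71: load_pct >= 33 OR delay_min > 60 → 44
flight=L74: load_pct >= 33 OR delay_min > 60 → 199

73, 55, 116, 77, 139, 185, 109, 237, 148, 44, 199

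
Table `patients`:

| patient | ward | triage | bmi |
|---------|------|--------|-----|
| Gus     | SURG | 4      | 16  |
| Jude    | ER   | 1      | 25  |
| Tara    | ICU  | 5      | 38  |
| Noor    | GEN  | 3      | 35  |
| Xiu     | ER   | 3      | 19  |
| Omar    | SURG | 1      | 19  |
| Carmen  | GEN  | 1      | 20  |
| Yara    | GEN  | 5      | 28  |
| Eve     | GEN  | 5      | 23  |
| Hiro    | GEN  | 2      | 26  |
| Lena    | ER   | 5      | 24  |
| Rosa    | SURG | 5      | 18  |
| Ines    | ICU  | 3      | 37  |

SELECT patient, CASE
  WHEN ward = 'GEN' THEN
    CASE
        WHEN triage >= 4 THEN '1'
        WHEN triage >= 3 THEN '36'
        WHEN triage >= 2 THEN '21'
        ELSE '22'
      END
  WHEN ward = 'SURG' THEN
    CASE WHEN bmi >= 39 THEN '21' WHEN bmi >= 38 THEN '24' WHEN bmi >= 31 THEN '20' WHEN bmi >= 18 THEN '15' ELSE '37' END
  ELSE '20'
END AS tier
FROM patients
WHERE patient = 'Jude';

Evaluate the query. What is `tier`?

patient = Jude: ward=ER, triage=1, bmi=25.
ward='ER' → outer ELSE → 20

20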